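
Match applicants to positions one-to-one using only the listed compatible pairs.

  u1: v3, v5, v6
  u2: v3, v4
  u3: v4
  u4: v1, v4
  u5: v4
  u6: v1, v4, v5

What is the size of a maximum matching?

5

Unit-capacity flow: source→left, listed edges, right→sink; max matching = max flow.
Augmenting path u1→v3 (+1); matched 1.
Augmenting path u2→v4 (+1); matched 2.
Augmenting path u4→v1 (+1); matched 3.
Augmenting path u6→v5 (+1); matched 4.
Augmenting path u3→v4→u2→v3→u1→v6 (+1); matched 5.
No augmenting path remains; maximum matching = 5.
König certificate: {u1, u2, u4, u6, v4} is a vertex cover of size 5 (every listed pair touches it), so no matching can be larger.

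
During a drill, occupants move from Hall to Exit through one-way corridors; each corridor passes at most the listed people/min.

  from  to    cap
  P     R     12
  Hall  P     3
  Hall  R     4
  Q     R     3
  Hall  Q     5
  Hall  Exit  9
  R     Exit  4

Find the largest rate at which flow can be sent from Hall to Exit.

Augment Hall→Exit: bottleneck 9, flow now 9.
Augment Hall→R→Exit: bottleneck 4, flow now 13.
No augmenting path remains; maximum flow = 13.
In the residual graph, reachable from Hall: {Hall, P, Q, R}.
Min-cut edges: Hall→Exit (9), R→Exit (4); capacity 9 + 4 = 13.
This cut is saturated, so no flow can exceed 13.

13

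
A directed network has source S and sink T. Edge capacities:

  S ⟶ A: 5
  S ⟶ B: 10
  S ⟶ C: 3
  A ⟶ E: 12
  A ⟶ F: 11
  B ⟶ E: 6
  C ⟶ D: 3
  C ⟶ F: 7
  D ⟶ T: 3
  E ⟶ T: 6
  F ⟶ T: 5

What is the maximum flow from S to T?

Augment S→A→E→T: bottleneck 5, flow now 5.
Augment S→B→E→T: bottleneck 1, flow now 6.
Augment S→C→D→T: bottleneck 3, flow now 9.
Augment S→B→E→A→F→T: bottleneck 5, flow now 14. (uses reverse residual edge)
No augmenting path remains; maximum flow = 14.
In the residual graph, reachable from S: {S, B}.
Min-cut edges: S→A (5), S→C (3), B→E (6); capacity 5 + 3 + 6 = 14.
This cut is saturated, so no flow can exceed 14.

14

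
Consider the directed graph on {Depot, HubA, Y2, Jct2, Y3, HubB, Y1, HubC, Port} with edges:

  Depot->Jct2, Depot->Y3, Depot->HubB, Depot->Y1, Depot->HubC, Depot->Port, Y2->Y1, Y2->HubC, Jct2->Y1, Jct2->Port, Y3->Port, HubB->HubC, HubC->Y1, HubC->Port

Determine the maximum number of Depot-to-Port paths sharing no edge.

4

Assign every edge capacity 1; by Menger, the answer equals the max flow.
Path Depot→Port (+1); total 1.
Path Depot→Jct2→Port (+1); total 2.
Path Depot→Y3→Port (+1); total 3.
Path Depot→HubC→Port (+1); total 4.
No residual Depot→Port path; max flow = 4.
Certifying cut of size 4: {Depot→Jct2, Depot→Port, Depot→Y3, HubC→Port}.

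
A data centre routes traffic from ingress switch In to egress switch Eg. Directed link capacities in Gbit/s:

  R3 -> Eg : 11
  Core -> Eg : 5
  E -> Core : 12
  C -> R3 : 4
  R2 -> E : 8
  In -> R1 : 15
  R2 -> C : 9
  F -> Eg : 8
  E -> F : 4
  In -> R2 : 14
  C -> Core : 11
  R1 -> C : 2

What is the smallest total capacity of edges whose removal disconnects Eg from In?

13

Augment In→R1→C→Core→Eg: bottleneck 2, flow now 2.
Augment In→R2→C→Core→Eg: bottleneck 3, flow now 5.
Augment In→R2→C→R3→Eg: bottleneck 4, flow now 9.
Augment In→R2→E→F→Eg: bottleneck 4, flow now 13.
No augmenting path remains; maximum flow = 13.
By max-flow min-cut, the minimum cut capacity equals the max flow.
In the residual graph, reachable from In: {In, R1, R2, C, E, Core}.
Min-cut edges: C→R3 (4), E→F (4), Core→Eg (5); capacity 4 + 4 + 5 = 13.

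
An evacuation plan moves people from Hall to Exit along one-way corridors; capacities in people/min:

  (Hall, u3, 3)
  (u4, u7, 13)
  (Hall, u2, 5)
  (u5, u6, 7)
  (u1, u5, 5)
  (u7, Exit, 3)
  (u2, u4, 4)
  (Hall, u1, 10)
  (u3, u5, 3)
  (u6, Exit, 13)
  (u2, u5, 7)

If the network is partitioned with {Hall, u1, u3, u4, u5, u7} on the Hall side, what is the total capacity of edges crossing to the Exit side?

Edges leaving {Hall, u1, u3, u4, u5, u7}: Hall→u2 (5), u5→u6 (7), u7→Exit (3).
Cut capacity = 5 + 7 + 3 = 15.

15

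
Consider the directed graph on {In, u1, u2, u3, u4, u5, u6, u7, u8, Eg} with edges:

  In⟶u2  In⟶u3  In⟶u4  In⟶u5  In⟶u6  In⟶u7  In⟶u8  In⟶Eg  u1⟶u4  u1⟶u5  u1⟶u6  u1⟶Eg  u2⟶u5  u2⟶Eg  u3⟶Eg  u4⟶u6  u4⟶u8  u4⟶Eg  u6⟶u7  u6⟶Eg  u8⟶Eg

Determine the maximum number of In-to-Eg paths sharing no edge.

Assign every edge capacity 1; by Menger, the answer equals the max flow.
Path In→Eg (+1); total 1.
Path In→u2→Eg (+1); total 2.
Path In→u3→Eg (+1); total 3.
Path In→u4→Eg (+1); total 4.
Path In→u6→Eg (+1); total 5.
Path In→u8→Eg (+1); total 6.
No residual In→Eg path; max flow = 6.
Certifying cut of size 6: {In→Eg, In→u2, In→u3, In→u4, In→u6, In→u8}.

6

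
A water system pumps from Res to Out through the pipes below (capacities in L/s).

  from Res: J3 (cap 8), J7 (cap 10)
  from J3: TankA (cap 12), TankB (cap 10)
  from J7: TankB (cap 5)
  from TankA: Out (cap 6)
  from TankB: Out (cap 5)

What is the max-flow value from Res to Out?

11

Augment Res→J3→TankA→Out: bottleneck 6, flow now 6.
Augment Res→J3→TankB→Out: bottleneck 2, flow now 8.
Augment Res→J7→TankB→Out: bottleneck 3, flow now 11.
No augmenting path remains; maximum flow = 11.
In the residual graph, reachable from Res: {Res, J3, J7, TankA, TankB}.
Min-cut edges: TankA→Out (6), TankB→Out (5); capacity 6 + 5 = 11.
This cut is saturated, so no flow can exceed 11.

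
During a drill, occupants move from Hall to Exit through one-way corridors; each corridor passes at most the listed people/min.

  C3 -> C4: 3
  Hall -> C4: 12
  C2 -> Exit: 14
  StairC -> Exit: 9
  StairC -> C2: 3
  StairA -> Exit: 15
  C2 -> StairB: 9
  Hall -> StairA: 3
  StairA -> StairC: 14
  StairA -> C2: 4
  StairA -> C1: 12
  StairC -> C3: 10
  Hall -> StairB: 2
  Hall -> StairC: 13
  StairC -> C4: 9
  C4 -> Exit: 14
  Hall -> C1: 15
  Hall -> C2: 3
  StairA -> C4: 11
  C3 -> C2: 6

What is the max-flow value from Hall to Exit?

Augment Hall→StairA→Exit: bottleneck 3, flow now 3.
Augment Hall→StairC→Exit: bottleneck 9, flow now 12.
Augment Hall→C2→Exit: bottleneck 3, flow now 15.
Augment Hall→C4→Exit: bottleneck 12, flow now 27.
Augment Hall→StairC→C2→Exit: bottleneck 3, flow now 30.
Augment Hall→StairC→C4→Exit: bottleneck 1, flow now 31.
No augmenting path remains; maximum flow = 31.
In the residual graph, reachable from Hall: {Hall, StairB, C1}.
Min-cut edges: Hall→StairA (3), Hall→StairC (13), Hall→C2 (3), Hall→C4 (12); capacity 3 + 13 + 3 + 12 = 31.
This cut is saturated, so no flow can exceed 31.

31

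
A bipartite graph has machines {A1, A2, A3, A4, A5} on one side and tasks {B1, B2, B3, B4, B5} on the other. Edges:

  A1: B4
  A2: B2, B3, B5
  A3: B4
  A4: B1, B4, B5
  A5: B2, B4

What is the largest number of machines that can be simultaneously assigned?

Unit-capacity flow: source→left, listed edges, right→sink; max matching = max flow.
Augmenting path A1→B4 (+1); matched 1.
Augmenting path A2→B2 (+1); matched 2.
Augmenting path A4→B1 (+1); matched 3.
Augmenting path A5→B2→A2→B3 (+1); matched 4.
No augmenting path remains; maximum matching = 4.
König certificate: {A2, A4, A5, B4} is a vertex cover of size 4 (every listed pair touches it), so no matching can be larger.

4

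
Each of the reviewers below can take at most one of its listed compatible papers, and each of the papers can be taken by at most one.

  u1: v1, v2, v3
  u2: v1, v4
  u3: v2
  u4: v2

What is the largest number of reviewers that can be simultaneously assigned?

3

Unit-capacity flow: source→left, listed edges, right→sink; max matching = max flow.
Augmenting path u1→v1 (+1); matched 1.
Augmenting path u2→v4 (+1); matched 2.
Augmenting path u3→v2 (+1); matched 3.
No augmenting path remains; maximum matching = 3.
König certificate: {u1, u2, v2} is a vertex cover of size 3 (every listed pair touches it), so no matching can be larger.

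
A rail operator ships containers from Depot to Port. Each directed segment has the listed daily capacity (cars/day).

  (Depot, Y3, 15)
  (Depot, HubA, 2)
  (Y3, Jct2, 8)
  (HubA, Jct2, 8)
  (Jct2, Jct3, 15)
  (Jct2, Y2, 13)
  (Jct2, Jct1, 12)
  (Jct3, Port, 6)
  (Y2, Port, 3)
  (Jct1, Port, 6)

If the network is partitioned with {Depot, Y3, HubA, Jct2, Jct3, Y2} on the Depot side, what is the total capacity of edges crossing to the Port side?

Edges leaving {Depot, Y3, HubA, Jct2, Jct3, Y2}: Jct2→Jct1 (12), Jct3→Port (6), Y2→Port (3).
Cut capacity = 12 + 6 + 3 = 21.

21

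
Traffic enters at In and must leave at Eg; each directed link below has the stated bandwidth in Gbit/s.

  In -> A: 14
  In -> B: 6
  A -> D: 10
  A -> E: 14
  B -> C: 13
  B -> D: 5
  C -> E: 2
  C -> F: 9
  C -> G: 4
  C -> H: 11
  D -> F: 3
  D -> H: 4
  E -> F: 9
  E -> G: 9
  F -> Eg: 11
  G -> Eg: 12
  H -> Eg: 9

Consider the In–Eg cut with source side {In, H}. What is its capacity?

Edges leaving {In, H}: In→A (14), In→B (6), H→Eg (9).
Cut capacity = 14 + 6 + 9 = 29.

29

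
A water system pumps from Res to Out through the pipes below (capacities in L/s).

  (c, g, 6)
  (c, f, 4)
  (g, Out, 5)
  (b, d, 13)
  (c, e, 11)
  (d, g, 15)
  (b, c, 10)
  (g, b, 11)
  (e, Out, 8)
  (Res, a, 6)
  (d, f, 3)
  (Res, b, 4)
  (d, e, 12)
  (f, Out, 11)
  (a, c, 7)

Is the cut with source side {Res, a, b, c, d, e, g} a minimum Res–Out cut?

Given cut capacity: 4 + 3 + 8 + 5 = 20.
Augment Res→a→c→e→Out: bottleneck 6, flow now 6.
Augment Res→b→c→e→Out: bottleneck 2, flow now 8.
Augment Res→b→c→f→Out: bottleneck 2, flow now 10.
No augmenting path remains; maximum flow = 10.
In the residual graph, reachable from Res: {Res}.
Min-cut edges: Res→a (6), Res→b (4); capacity 6 + 4 = 10.
Cut capacity 20 exceeds the max flow 10, so it is not minimum.

No — its capacity is 20, but the minimum cut has capacity 10.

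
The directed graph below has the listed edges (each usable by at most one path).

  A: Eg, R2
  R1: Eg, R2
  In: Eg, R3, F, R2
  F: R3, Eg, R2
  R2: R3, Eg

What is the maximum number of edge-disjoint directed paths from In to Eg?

3

Assign every edge capacity 1; by Menger, the answer equals the max flow.
Path In→Eg (+1); total 1.
Path In→F→Eg (+1); total 2.
Path In→R2→Eg (+1); total 3.
No residual In→Eg path; max flow = 3.
Certifying cut of size 3: {In→Eg, In→F, In→R2}.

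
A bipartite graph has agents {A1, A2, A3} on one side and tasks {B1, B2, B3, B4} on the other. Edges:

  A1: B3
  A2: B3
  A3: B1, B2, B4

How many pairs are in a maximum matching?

2

Unit-capacity flow: source→left, listed edges, right→sink; max matching = max flow.
Augmenting path A1→B3 (+1); matched 1.
Augmenting path A3→B1 (+1); matched 2.
No augmenting path remains; maximum matching = 2.
König certificate: {A3, B3} is a vertex cover of size 2 (every listed pair touches it), so no matching can be larger.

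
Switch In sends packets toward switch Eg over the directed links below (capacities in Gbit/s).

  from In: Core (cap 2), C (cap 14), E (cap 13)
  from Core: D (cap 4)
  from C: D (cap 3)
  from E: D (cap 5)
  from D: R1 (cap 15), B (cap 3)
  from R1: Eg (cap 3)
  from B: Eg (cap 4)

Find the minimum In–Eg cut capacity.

Augment In→Core→D→R1→Eg: bottleneck 2, flow now 2.
Augment In→C→D→R1→Eg: bottleneck 1, flow now 3.
Augment In→C→D→B→Eg: bottleneck 2, flow now 5.
Augment In→E→D→B→Eg: bottleneck 1, flow now 6.
No augmenting path remains; maximum flow = 6.
By max-flow min-cut, the minimum cut capacity equals the max flow.
In the residual graph, reachable from In: {In, Core, C, E, D, R1}.
Min-cut edges: D→B (3), R1→Eg (3); capacity 3 + 3 = 6.

6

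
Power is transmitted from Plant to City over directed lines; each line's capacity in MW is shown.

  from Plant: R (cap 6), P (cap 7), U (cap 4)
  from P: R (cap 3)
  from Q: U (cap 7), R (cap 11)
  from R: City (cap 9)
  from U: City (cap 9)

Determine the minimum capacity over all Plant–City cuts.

Augment Plant→R→City: bottleneck 6, flow now 6.
Augment Plant→U→City: bottleneck 4, flow now 10.
Augment Plant→P→R→City: bottleneck 3, flow now 13.
No augmenting path remains; maximum flow = 13.
By max-flow min-cut, the minimum cut capacity equals the max flow.
In the residual graph, reachable from Plant: {Plant, P}.
Min-cut edges: Plant→R (6), Plant→U (4), P→R (3); capacity 6 + 4 + 3 = 13.

13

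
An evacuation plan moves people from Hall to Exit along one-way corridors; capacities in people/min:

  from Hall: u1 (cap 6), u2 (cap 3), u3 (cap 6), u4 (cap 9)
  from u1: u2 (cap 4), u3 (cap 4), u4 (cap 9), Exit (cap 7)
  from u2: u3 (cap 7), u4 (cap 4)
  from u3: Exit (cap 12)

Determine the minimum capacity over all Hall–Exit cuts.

Augment Hall→u1→Exit: bottleneck 6, flow now 6.
Augment Hall→u3→Exit: bottleneck 6, flow now 12.
Augment Hall→u2→u3→Exit: bottleneck 3, flow now 15.
No augmenting path remains; maximum flow = 15.
By max-flow min-cut, the minimum cut capacity equals the max flow.
In the residual graph, reachable from Hall: {Hall, u4}.
Min-cut edges: Hall→u1 (6), Hall→u2 (3), Hall→u3 (6); capacity 6 + 3 + 6 = 15.

15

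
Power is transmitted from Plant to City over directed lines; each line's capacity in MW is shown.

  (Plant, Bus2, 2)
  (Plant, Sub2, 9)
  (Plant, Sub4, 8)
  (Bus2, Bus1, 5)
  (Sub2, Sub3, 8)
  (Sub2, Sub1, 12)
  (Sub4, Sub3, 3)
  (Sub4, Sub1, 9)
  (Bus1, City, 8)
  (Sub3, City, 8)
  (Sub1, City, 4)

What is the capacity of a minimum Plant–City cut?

Augment Plant→Bus2→Bus1→City: bottleneck 2, flow now 2.
Augment Plant→Sub2→Sub3→City: bottleneck 8, flow now 10.
Augment Plant→Sub2→Sub1→City: bottleneck 1, flow now 11.
Augment Plant→Sub4→Sub1→City: bottleneck 3, flow now 14.
No augmenting path remains; maximum flow = 14.
By max-flow min-cut, the minimum cut capacity equals the max flow.
In the residual graph, reachable from Plant: {Plant, Sub2, Sub4, Sub3, Sub1}.
Min-cut edges: Plant→Bus2 (2), Sub3→City (8), Sub1→City (4); capacity 2 + 8 + 4 = 14.

14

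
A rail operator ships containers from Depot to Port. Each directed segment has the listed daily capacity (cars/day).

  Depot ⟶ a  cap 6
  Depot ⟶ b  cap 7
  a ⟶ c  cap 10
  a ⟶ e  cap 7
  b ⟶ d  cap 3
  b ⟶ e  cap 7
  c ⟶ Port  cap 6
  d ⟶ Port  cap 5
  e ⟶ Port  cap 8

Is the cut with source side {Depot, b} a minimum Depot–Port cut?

No — its capacity is 16, but the minimum cut has capacity 13.

Given cut capacity: 6 + 3 + 7 = 16.
Augment Depot→a→c→Port: bottleneck 6, flow now 6.
Augment Depot→b→d→Port: bottleneck 3, flow now 9.
Augment Depot→b→e→Port: bottleneck 4, flow now 13.
No augmenting path remains; maximum flow = 13.
In the residual graph, reachable from Depot: {Depot}.
Min-cut edges: Depot→a (6), Depot→b (7); capacity 6 + 7 = 13.
Cut capacity 16 exceeds the max flow 13, so it is not minimum.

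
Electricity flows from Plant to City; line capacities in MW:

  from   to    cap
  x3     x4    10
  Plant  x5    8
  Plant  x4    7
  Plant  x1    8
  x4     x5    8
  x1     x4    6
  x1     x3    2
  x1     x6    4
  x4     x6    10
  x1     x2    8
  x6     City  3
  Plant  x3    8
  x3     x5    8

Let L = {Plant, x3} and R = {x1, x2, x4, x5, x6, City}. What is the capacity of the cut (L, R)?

Edges leaving {Plant, x3}: Plant→x1 (8), Plant→x4 (7), Plant→x5 (8), x3→x4 (10), x3→x5 (8).
Cut capacity = 8 + 7 + 8 + 10 + 8 = 41.

41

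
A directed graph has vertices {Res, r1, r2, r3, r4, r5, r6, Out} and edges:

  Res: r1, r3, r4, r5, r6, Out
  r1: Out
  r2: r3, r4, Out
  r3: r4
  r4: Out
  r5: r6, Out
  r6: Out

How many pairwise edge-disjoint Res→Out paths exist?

5

Assign every edge capacity 1; by Menger, the answer equals the max flow.
Path Res→Out (+1); total 1.
Path Res→r1→Out (+1); total 2.
Path Res→r4→Out (+1); total 3.
Path Res→r5→Out (+1); total 4.
Path Res→r6→Out (+1); total 5.
No residual Res→Out path; max flow = 5.
Certifying cut of size 5: {Res→Out, Res→r1, Res→r5, Res→r6, r4→Out}.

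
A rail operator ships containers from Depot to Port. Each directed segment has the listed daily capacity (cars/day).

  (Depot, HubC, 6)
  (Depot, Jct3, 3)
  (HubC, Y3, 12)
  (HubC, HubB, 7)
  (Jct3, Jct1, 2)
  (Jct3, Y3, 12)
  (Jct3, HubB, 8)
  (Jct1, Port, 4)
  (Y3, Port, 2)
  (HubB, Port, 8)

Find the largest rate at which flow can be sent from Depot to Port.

9

Augment Depot→HubC→Y3→Port: bottleneck 2, flow now 2.
Augment Depot→HubC→HubB→Port: bottleneck 4, flow now 6.
Augment Depot→Jct3→Jct1→Port: bottleneck 2, flow now 8.
Augment Depot→Jct3→HubB→Port: bottleneck 1, flow now 9.
No augmenting path remains; maximum flow = 9.
In the residual graph, reachable from Depot: {Depot}.
Min-cut edges: Depot→HubC (6), Depot→Jct3 (3); capacity 6 + 3 = 9.
This cut is saturated, so no flow can exceed 9.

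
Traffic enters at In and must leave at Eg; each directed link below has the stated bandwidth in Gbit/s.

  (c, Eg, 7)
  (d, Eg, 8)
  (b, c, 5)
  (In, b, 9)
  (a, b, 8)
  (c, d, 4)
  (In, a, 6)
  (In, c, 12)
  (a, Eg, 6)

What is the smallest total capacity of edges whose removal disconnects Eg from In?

Augment In→a→Eg: bottleneck 6, flow now 6.
Augment In→c→Eg: bottleneck 7, flow now 13.
Augment In→c→d→Eg: bottleneck 4, flow now 17.
No augmenting path remains; maximum flow = 17.
By max-flow min-cut, the minimum cut capacity equals the max flow.
In the residual graph, reachable from In: {In, b, c}.
Min-cut edges: In→a (6), c→d (4), c→Eg (7); capacity 6 + 4 + 7 = 17.

17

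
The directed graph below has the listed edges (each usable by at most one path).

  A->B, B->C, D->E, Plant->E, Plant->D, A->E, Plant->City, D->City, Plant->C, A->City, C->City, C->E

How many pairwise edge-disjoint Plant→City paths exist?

Assign every edge capacity 1; by Menger, the answer equals the max flow.
Path Plant→City (+1); total 1.
Path Plant→C→City (+1); total 2.
Path Plant→D→City (+1); total 3.
No residual Plant→City path; max flow = 3.
Certifying cut of size 3: {Plant→C, Plant→City, Plant→D}.

3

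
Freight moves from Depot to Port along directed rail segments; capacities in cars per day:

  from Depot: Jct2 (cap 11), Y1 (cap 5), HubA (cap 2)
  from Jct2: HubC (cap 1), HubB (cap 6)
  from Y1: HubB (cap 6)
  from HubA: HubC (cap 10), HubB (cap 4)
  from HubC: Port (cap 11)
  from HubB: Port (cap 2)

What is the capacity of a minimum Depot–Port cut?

5

Augment Depot→Jct2→HubC→Port: bottleneck 1, flow now 1.
Augment Depot→Jct2→HubB→Port: bottleneck 2, flow now 3.
Augment Depot→HubA→HubC→Port: bottleneck 2, flow now 5.
No augmenting path remains; maximum flow = 5.
By max-flow min-cut, the minimum cut capacity equals the max flow.
In the residual graph, reachable from Depot: {Depot, Jct2, Y1, HubB}.
Min-cut edges: Depot→HubA (2), Jct2→HubC (1), HubB→Port (2); capacity 2 + 1 + 2 = 5.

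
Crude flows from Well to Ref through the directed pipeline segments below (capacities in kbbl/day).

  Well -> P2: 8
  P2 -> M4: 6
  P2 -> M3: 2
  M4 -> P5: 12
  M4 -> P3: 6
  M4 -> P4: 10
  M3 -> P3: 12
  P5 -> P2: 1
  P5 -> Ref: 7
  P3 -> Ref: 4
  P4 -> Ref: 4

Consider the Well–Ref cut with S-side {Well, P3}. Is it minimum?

Given cut capacity: 8 + 4 = 12.
Augment Well→P2→M4→P5→Ref: bottleneck 6, flow now 6.
Augment Well→P2→M3→P3→Ref: bottleneck 2, flow now 8.
No augmenting path remains; maximum flow = 8.
In the residual graph, reachable from Well: {Well}.
Min-cut edges: Well→P2 (8); capacity 8 = 8.
Cut capacity 12 exceeds the max flow 8, so it is not minimum.

No — its capacity is 12, but the minimum cut has capacity 8.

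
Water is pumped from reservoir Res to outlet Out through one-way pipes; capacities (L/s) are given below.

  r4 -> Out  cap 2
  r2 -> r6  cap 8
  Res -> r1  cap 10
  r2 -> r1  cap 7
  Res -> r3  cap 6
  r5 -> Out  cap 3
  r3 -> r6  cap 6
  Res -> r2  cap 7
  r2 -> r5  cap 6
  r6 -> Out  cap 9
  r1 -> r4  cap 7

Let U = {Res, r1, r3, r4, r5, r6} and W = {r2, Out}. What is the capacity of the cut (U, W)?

21

Edges leaving {Res, r1, r3, r4, r5, r6}: Res→r2 (7), r4→Out (2), r5→Out (3), r6→Out (9).
Cut capacity = 7 + 2 + 3 + 9 = 21.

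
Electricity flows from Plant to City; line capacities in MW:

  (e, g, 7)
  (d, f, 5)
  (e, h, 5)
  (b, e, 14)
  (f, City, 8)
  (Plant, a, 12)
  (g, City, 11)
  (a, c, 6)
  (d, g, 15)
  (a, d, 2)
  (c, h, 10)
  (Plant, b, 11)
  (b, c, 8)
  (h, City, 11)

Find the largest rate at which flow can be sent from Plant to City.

19

Augment Plant→a→c→h→City: bottleneck 6, flow now 6.
Augment Plant→a→d→f→City: bottleneck 2, flow now 8.
Augment Plant→b→c→h→City: bottleneck 4, flow now 12.
Augment Plant→b→e→g→City: bottleneck 7, flow now 19.
No augmenting path remains; maximum flow = 19.
In the residual graph, reachable from Plant: {Plant, a}.
Min-cut edges: Plant→b (11), a→c (6), a→d (2); capacity 11 + 6 + 2 = 19.
This cut is saturated, so no flow can exceed 19.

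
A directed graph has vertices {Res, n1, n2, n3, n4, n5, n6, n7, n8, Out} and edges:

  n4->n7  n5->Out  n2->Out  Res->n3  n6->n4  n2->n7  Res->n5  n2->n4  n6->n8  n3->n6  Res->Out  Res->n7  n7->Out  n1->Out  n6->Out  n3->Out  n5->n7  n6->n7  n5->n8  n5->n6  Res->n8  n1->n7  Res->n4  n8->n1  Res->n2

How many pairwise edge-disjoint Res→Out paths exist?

Assign every edge capacity 1; by Menger, the answer equals the max flow.
Path Res→Out (+1); total 1.
Path Res→n2→Out (+1); total 2.
Path Res→n3→Out (+1); total 3.
Path Res→n5→Out (+1); total 4.
Path Res→n7→Out (+1); total 5.
Path Res→n8→n1→Out (+1); total 6.
No residual Res→Out path; max flow = 6.
Certifying cut of size 6: {Res→Out, Res→n2, Res→n3, Res→n5, Res→n8, n7→Out}.

6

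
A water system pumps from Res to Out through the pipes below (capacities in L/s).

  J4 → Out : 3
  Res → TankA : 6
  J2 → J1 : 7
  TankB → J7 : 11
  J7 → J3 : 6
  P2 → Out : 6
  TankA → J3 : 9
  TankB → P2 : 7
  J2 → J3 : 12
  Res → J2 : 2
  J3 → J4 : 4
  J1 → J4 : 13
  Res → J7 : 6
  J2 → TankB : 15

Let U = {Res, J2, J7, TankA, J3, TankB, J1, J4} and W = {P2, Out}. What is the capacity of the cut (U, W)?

10

Edges leaving {Res, J2, J7, TankA, J3, TankB, J1, J4}: TankB→P2 (7), J4→Out (3).
Cut capacity = 7 + 3 = 10.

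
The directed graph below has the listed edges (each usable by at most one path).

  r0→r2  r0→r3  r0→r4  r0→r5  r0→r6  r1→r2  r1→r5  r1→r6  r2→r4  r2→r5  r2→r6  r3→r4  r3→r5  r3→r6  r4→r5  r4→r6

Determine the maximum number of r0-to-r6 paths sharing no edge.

Assign every edge capacity 1; by Menger, the answer equals the max flow.
Path r0→r6 (+1); total 1.
Path r0→r2→r6 (+1); total 2.
Path r0→r3→r6 (+1); total 3.
Path r0→r4→r6 (+1); total 4.
No residual r0→r6 path; max flow = 4.
Certifying cut of size 4: {r0→r2, r0→r3, r0→r4, r0→r6}.

4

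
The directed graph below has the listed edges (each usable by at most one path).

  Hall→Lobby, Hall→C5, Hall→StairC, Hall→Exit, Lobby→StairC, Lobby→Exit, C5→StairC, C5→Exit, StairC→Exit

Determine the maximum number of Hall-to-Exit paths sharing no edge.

Assign every edge capacity 1; by Menger, the answer equals the max flow.
Path Hall→Exit (+1); total 1.
Path Hall→Lobby→Exit (+1); total 2.
Path Hall→C5→Exit (+1); total 3.
Path Hall→StairC→Exit (+1); total 4.
No residual Hall→Exit path; max flow = 4.
Certifying cut of size 4: {Hall→C5, Hall→Exit, Hall→Lobby, Hall→StairC}.

4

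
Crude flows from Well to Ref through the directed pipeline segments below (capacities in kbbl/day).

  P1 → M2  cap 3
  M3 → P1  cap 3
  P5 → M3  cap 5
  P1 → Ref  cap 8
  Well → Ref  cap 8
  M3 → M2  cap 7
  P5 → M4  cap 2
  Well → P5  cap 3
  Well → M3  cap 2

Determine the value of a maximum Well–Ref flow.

Augment Well→Ref: bottleneck 8, flow now 8.
Augment Well→M3→P1→Ref: bottleneck 2, flow now 10.
Augment Well→P5→M3→P1→Ref: bottleneck 1, flow now 11.
No augmenting path remains; maximum flow = 11.
In the residual graph, reachable from Well: {Well, P5, M3, M4, M2}.
Min-cut edges: Well→Ref (8), M3→P1 (3); capacity 8 + 3 = 11.
This cut is saturated, so no flow can exceed 11.

11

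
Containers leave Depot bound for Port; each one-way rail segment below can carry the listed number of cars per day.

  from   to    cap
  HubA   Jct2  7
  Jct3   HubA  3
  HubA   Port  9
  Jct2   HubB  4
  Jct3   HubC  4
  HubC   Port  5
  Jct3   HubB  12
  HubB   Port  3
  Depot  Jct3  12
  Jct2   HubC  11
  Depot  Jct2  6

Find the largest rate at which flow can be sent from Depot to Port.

11

Augment Depot→Jct3→HubC→Port: bottleneck 4, flow now 4.
Augment Depot→Jct3→HubA→Port: bottleneck 3, flow now 7.
Augment Depot→Jct3→HubB→Port: bottleneck 3, flow now 10.
Augment Depot→Jct2→HubC→Port: bottleneck 1, flow now 11.
No augmenting path remains; maximum flow = 11.
In the residual graph, reachable from Depot: {Depot, Jct3, Jct2, HubC, HubB}.
Min-cut edges: Jct3→HubA (3), HubC→Port (5), HubB→Port (3); capacity 3 + 5 + 3 = 11.
This cut is saturated, so no flow can exceed 11.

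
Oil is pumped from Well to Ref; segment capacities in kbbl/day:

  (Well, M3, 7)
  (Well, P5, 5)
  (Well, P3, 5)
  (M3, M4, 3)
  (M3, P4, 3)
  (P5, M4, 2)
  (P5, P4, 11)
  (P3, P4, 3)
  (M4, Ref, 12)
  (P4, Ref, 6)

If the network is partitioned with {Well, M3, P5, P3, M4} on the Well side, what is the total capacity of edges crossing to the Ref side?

Edges leaving {Well, M3, P5, P3, M4}: M3→P4 (3), P5→P4 (11), P3→P4 (3), M4→Ref (12).
Cut capacity = 3 + 11 + 3 + 12 = 29.

29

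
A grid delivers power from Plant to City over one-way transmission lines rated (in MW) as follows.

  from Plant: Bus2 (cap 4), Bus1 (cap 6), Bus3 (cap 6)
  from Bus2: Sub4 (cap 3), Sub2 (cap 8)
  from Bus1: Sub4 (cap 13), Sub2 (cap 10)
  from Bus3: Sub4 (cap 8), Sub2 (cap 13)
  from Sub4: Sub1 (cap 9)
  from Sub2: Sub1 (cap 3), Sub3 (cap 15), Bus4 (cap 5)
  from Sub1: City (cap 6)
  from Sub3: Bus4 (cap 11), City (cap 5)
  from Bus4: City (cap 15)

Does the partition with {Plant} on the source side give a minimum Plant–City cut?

Given cut capacity: 4 + 6 + 6 = 16.
Augment Plant→Bus2→Sub4→Sub1→City: bottleneck 3, flow now 3.
Augment Plant→Bus2→Sub2→Sub1→City: bottleneck 1, flow now 4.
Augment Plant→Bus1→Sub4→Sub1→City: bottleneck 2, flow now 6.
Augment Plant→Bus1→Sub2→Sub3→City: bottleneck 4, flow now 10.
Augment Plant→Bus3→Sub2→Sub3→City: bottleneck 1, flow now 11.
Augment Plant→Bus3→Sub2→Bus4→City: bottleneck 5, flow now 16.
No augmenting path remains; maximum flow = 16.
Cut capacity 16 equals the max flow, so it is a minimum cut.

Yes — it is a minimum cut (capacity 16).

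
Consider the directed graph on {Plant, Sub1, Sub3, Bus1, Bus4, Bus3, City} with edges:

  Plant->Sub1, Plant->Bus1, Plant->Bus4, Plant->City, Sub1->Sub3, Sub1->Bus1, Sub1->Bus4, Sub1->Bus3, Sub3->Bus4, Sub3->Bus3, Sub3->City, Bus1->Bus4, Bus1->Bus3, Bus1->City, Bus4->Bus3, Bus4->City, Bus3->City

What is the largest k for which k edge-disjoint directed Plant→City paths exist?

Assign every edge capacity 1; by Menger, the answer equals the max flow.
Path Plant→City (+1); total 1.
Path Plant→Bus1→City (+1); total 2.
Path Plant→Bus4→City (+1); total 3.
Path Plant→Sub1→Sub3→City (+1); total 4.
No residual Plant→City path; max flow = 4.
Certifying cut of size 4: {Plant→Bus1, Plant→Bus4, Plant→City, Plant→Sub1}.

4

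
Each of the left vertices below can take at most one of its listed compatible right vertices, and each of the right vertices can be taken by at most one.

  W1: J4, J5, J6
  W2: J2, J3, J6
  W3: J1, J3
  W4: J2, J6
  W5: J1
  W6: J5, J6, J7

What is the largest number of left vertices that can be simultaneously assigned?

6

Unit-capacity flow: source→left, listed edges, right→sink; max matching = max flow.
Augmenting path W1→J4 (+1); matched 1.
Augmenting path W2→J2 (+1); matched 2.
Augmenting path W3→J1 (+1); matched 3.
Augmenting path W4→J6 (+1); matched 4.
Augmenting path W6→J5 (+1); matched 5.
Augmenting path W5→J1→W3→J3 (+1); matched 6.
No augmenting path remains; maximum matching = 6.
König certificate: {W1, W2, W3, W4, W5, W6} is a vertex cover of size 6 (every listed pair touches it), so no matching can be larger.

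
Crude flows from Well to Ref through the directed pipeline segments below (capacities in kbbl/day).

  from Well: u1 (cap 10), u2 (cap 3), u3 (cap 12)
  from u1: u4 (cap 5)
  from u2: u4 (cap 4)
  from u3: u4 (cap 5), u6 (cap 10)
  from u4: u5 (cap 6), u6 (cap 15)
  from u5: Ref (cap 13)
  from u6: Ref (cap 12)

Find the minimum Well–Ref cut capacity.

18

Augment Well→u3→u6→Ref: bottleneck 10, flow now 10.
Augment Well→u1→u4→u5→Ref: bottleneck 5, flow now 15.
Augment Well→u2→u4→u5→Ref: bottleneck 1, flow now 16.
Augment Well→u2→u4→u6→Ref: bottleneck 2, flow now 18.
No augmenting path remains; maximum flow = 18.
By max-flow min-cut, the minimum cut capacity equals the max flow.
In the residual graph, reachable from Well: {Well, u1, u2, u3, u4, u6}.
Min-cut edges: u4→u5 (6), u6→Ref (12); capacity 6 + 12 = 18.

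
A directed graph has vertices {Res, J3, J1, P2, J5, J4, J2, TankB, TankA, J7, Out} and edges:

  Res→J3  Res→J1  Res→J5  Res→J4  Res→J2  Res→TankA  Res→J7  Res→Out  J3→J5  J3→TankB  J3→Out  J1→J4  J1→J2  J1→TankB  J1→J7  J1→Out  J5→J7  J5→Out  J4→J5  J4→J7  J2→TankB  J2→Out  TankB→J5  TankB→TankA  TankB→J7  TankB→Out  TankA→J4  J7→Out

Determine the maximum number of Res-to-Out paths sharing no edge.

6

Assign every edge capacity 1; by Menger, the answer equals the max flow.
Path Res→Out (+1); total 1.
Path Res→J3→Out (+1); total 2.
Path Res→J1→Out (+1); total 3.
Path Res→J5→Out (+1); total 4.
Path Res→J2→Out (+1); total 5.
Path Res→J7→Out (+1); total 6.
No residual Res→Out path; max flow = 6.
Certifying cut of size 6: {J5→Out, J7→Out, Res→J1, Res→J2, Res→J3, Res→Out}.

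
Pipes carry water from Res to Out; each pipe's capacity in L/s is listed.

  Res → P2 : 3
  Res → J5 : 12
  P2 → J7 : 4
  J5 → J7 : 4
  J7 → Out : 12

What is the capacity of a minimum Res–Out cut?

7

Augment Res→P2→J7→Out: bottleneck 3, flow now 3.
Augment Res→J5→J7→Out: bottleneck 4, flow now 7.
No augmenting path remains; maximum flow = 7.
By max-flow min-cut, the minimum cut capacity equals the max flow.
In the residual graph, reachable from Res: {Res, J5}.
Min-cut edges: Res→P2 (3), J5→J7 (4); capacity 3 + 4 = 7.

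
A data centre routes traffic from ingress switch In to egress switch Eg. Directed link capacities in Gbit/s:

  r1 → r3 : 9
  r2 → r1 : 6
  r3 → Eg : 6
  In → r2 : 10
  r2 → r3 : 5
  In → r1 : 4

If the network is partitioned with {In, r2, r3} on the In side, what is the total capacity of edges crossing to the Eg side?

Edges leaving {In, r2, r3}: In→r1 (4), r2→r1 (6), r3→Eg (6).
Cut capacity = 4 + 6 + 6 = 16.

16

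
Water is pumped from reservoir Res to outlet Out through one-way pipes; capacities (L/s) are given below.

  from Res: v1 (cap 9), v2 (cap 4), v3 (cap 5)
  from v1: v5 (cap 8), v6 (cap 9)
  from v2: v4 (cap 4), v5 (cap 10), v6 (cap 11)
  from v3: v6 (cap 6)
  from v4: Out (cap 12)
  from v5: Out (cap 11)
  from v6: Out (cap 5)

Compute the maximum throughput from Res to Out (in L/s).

Augment Res→v1→v5→Out: bottleneck 8, flow now 8.
Augment Res→v1→v6→Out: bottleneck 1, flow now 9.
Augment Res→v2→v4→Out: bottleneck 4, flow now 13.
Augment Res→v3→v6→Out: bottleneck 4, flow now 17.
No augmenting path remains; maximum flow = 17.
In the residual graph, reachable from Res: {Res, v1, v3, v6}.
Min-cut edges: Res→v2 (4), v1→v5 (8), v6→Out (5); capacity 4 + 8 + 5 = 17.
This cut is saturated, so no flow can exceed 17.

17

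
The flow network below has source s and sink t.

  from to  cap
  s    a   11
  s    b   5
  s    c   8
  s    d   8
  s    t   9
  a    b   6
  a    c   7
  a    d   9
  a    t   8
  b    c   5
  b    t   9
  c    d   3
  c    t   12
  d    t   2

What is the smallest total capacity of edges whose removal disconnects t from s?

Augment s→t: bottleneck 9, flow now 9.
Augment s→a→t: bottleneck 8, flow now 17.
Augment s→b→t: bottleneck 5, flow now 22.
Augment s→c→t: bottleneck 8, flow now 30.
Augment s→d→t: bottleneck 2, flow now 32.
Augment s→a→b→t: bottleneck 3, flow now 35.
No augmenting path remains; maximum flow = 35.
By max-flow min-cut, the minimum cut capacity equals the max flow.
In the residual graph, reachable from s: {s, d}.
Min-cut edges: s→a (11), s→b (5), s→c (8), s→t (9), d→t (2); capacity 11 + 5 + 8 + 9 + 2 = 35.

35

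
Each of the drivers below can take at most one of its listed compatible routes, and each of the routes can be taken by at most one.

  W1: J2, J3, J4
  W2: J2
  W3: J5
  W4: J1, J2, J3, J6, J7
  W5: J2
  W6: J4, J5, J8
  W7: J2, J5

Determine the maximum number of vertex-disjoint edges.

5

Unit-capacity flow: source→left, listed edges, right→sink; max matching = max flow.
Augmenting path W1→J2 (+1); matched 1.
Augmenting path W3→J5 (+1); matched 2.
Augmenting path W4→J1 (+1); matched 3.
Augmenting path W6→J4 (+1); matched 4.
Augmenting path W2→J2→W1→J3 (+1); matched 5.
No augmenting path remains; maximum matching = 5.
König certificate: {W1, W4, W6, J2, J5} is a vertex cover of size 5 (every listed pair touches it), so no matching can be larger.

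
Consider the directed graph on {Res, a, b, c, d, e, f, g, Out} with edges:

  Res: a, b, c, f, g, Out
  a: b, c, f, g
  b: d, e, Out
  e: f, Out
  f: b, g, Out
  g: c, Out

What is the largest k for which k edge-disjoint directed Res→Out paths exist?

Assign every edge capacity 1; by Menger, the answer equals the max flow.
Path Res→Out (+1); total 1.
Path Res→b→Out (+1); total 2.
Path Res→f→Out (+1); total 3.
Path Res→g→Out (+1); total 4.
Path Res→a→b→e→Out (+1); total 5.
No residual Res→Out path; max flow = 5.
Certifying cut of size 5: {Res→Out, Res→a, Res→b, Res→f, Res→g}.

5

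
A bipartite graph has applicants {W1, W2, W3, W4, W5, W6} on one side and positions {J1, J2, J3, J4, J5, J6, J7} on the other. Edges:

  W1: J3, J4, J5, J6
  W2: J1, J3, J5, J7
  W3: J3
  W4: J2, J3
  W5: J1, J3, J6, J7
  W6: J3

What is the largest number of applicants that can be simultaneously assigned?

Unit-capacity flow: source→left, listed edges, right→sink; max matching = max flow.
Augmenting path W1→J3 (+1); matched 1.
Augmenting path W2→J1 (+1); matched 2.
Augmenting path W4→J2 (+1); matched 3.
Augmenting path W5→J6 (+1); matched 4.
Augmenting path W3→J3→W1→J4 (+1); matched 5.
No augmenting path remains; maximum matching = 5.
König certificate: {W1, W2, W4, W5, J3} is a vertex cover of size 5 (every listed pair touches it), so no matching can be larger.

5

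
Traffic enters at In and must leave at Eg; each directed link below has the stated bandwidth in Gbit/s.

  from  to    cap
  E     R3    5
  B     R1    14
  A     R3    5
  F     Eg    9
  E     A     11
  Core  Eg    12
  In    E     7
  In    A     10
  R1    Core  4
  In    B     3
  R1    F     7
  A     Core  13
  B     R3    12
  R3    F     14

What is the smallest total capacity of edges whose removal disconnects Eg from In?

Augment In→A→Core→Eg: bottleneck 10, flow now 10.
Augment In→B→R1→F→Eg: bottleneck 3, flow now 13.
Augment In→E→A→Core→Eg: bottleneck 2, flow now 15.
Augment In→E→R3→F→Eg: bottleneck 5, flow now 20.
No augmenting path remains; maximum flow = 20.
By max-flow min-cut, the minimum cut capacity equals the max flow.
In the residual graph, reachable from In: {In}.
Min-cut edges: In→A (10), In→B (3), In→E (7); capacity 10 + 3 + 7 = 20.

20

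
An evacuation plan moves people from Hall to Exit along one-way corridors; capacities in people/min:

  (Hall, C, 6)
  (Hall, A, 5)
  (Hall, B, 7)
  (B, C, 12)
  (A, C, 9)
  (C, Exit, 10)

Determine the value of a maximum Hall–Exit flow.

10

Augment Hall→C→Exit: bottleneck 6, flow now 6.
Augment Hall→A→C→Exit: bottleneck 4, flow now 10.
No augmenting path remains; maximum flow = 10.
In the residual graph, reachable from Hall: {Hall, A, B, C}.
Min-cut edges: C→Exit (10); capacity 10 = 10.
This cut is saturated, so no flow can exceed 10.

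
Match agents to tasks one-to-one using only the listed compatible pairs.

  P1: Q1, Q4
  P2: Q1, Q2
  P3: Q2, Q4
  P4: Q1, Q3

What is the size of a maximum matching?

Unit-capacity flow: source→left, listed edges, right→sink; max matching = max flow.
Augmenting path P1→Q1 (+1); matched 1.
Augmenting path P2→Q2 (+1); matched 2.
Augmenting path P3→Q4 (+1); matched 3.
Augmenting path P4→Q3 (+1); matched 4.
No augmenting path remains; maximum matching = 4.
König certificate: {P1, P2, P3, P4} is a vertex cover of size 4 (every listed pair touches it), so no matching can be larger.

4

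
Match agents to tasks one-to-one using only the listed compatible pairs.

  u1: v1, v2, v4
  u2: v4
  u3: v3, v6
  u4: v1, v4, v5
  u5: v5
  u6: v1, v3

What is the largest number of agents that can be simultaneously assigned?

Unit-capacity flow: source→left, listed edges, right→sink; max matching = max flow.
Augmenting path u1→v1 (+1); matched 1.
Augmenting path u2→v4 (+1); matched 2.
Augmenting path u3→v3 (+1); matched 3.
Augmenting path u4→v5 (+1); matched 4.
Augmenting path u6→v1→u1→v2 (+1); matched 5.
Augmenting path u5→v5→u4→v1→u6→v3→u3→v6 (+1); matched 6.
No augmenting path remains; maximum matching = 6.
König certificate: {u1, u2, u3, u4, u5, u6} is a vertex cover of size 6 (every listed pair touches it), so no matching can be larger.

6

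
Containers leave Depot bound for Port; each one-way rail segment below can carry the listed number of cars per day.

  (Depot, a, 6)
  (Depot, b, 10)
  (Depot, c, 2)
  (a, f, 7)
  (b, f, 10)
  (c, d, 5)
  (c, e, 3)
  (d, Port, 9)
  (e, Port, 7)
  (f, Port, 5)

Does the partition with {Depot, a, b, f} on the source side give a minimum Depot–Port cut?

Given cut capacity: 2 + 5 = 7.
Augment Depot→a→f→Port: bottleneck 5, flow now 5.
Augment Depot→c→d→Port: bottleneck 2, flow now 7.
No augmenting path remains; maximum flow = 7.
Cut capacity 7 equals the max flow, so it is a minimum cut.

Yes — it is a minimum cut (capacity 7).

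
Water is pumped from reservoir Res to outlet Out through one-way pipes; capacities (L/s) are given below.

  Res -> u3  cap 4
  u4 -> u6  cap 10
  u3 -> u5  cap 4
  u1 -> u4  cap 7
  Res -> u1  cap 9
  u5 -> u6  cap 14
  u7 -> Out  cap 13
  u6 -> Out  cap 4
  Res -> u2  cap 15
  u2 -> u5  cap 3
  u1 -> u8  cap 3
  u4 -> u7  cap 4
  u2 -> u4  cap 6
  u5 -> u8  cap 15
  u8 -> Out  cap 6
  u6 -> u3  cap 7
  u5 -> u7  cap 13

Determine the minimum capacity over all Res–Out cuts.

18

Augment Res→u1→u8→Out: bottleneck 3, flow now 3.
Augment Res→u1→u4→u6→Out: bottleneck 4, flow now 7.
Augment Res→u1→u4→u7→Out: bottleneck 2, flow now 9.
Augment Res→u2→u4→u7→Out: bottleneck 2, flow now 11.
Augment Res→u2→u5→u7→Out: bottleneck 3, flow now 14.
Augment Res→u3→u5→u7→Out: bottleneck 4, flow now 18.
No augmenting path remains; maximum flow = 18.
By max-flow min-cut, the minimum cut capacity equals the max flow.
In the residual graph, reachable from Res: {Res, u1, u2, u3, u4, u6}.
Min-cut edges: u1→u8 (3), u2→u5 (3), u3→u5 (4), u4→u7 (4), u6→Out (4); capacity 3 + 3 + 4 + 4 + 4 = 18.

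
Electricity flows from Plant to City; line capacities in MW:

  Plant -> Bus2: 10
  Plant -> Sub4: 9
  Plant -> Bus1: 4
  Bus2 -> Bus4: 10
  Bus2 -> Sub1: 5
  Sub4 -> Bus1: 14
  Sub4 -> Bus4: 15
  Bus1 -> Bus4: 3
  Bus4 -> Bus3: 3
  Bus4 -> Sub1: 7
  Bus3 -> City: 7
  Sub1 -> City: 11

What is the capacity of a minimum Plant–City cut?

14

Augment Plant→Bus2→Sub1→City: bottleneck 5, flow now 5.
Augment Plant→Bus2→Bus4→Bus3→City: bottleneck 3, flow now 8.
Augment Plant→Bus2→Bus4→Sub1→City: bottleneck 2, flow now 10.
Augment Plant→Sub4→Bus4→Sub1→City: bottleneck 4, flow now 14.
No augmenting path remains; maximum flow = 14.
By max-flow min-cut, the minimum cut capacity equals the max flow.
In the residual graph, reachable from Plant: {Plant, Bus2, Sub4, Bus1, Bus4, Sub1}.
Min-cut edges: Bus4→Bus3 (3), Sub1→City (11); capacity 3 + 11 = 14.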